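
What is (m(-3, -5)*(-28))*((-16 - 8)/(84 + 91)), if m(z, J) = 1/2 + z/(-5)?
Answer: 528/125 ≈ 4.2240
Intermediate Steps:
m(z, J) = ½ - z/5 (m(z, J) = 1*(½) + z*(-⅕) = ½ - z/5)
(m(-3, -5)*(-28))*((-16 - 8)/(84 + 91)) = ((½ - ⅕*(-3))*(-28))*((-16 - 8)/(84 + 91)) = ((½ + ⅗)*(-28))*(-24/175) = ((11/10)*(-28))*(-24*1/175) = -154/5*(-24/175) = 528/125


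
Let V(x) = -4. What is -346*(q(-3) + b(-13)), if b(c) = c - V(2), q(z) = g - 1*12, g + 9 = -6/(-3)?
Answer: 9688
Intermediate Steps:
g = -7 (g = -9 - 6/(-3) = -9 - 6*(-1/3) = -9 + 2 = -7)
q(z) = -19 (q(z) = -7 - 1*12 = -7 - 12 = -19)
b(c) = 4 + c (b(c) = c - 1*(-4) = c + 4 = 4 + c)
-346*(q(-3) + b(-13)) = -346*(-19 + (4 - 13)) = -346*(-19 - 9) = -346*(-28) = 9688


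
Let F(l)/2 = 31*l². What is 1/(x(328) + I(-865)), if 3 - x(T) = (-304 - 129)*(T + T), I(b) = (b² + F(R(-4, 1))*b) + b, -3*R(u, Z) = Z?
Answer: 9/9229069 ≈ 9.7518e-7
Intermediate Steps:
R(u, Z) = -Z/3
F(l) = 62*l² (F(l) = 2*(31*l²) = 62*l²)
I(b) = b² + 71*b/9 (I(b) = (b² + (62*(-⅓*1)²)*b) + b = (b² + (62*(-⅓)²)*b) + b = (b² + (62*(⅑))*b) + b = (b² + 62*b/9) + b = b² + 71*b/9)
x(T) = 3 + 866*T (x(T) = 3 - (-304 - 129)*(T + T) = 3 - (-433)*2*T = 3 - (-866)*T = 3 + 866*T)
1/(x(328) + I(-865)) = 1/((3 + 866*328) + (⅑)*(-865)*(71 + 9*(-865))) = 1/((3 + 284048) + (⅑)*(-865)*(71 - 7785)) = 1/(284051 + (⅑)*(-865)*(-7714)) = 1/(284051 + 6672610/9) = 1/(9229069/9) = 9/9229069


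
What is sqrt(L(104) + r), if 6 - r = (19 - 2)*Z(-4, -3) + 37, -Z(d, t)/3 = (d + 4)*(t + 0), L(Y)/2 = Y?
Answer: sqrt(177) ≈ 13.304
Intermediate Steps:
L(Y) = 2*Y
Z(d, t) = -3*t*(4 + d) (Z(d, t) = -3*(d + 4)*(t + 0) = -3*(4 + d)*t = -3*t*(4 + d))
r = -31 (r = 6 - ((19 - 2)*(-3*(-3)*(4 - 4)) + 37) = 6 - (17*(-3*(-3)*0) + 37) = 6 - (17*0 + 37) = 6 - (0 + 37) = 6 - 1*37 = 6 - 37 = -31)
sqrt(L(104) + r) = sqrt(2*104 - 31) = sqrt(208 - 31) = sqrt(177)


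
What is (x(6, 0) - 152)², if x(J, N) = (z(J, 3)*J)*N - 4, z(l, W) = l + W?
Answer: 24336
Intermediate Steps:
z(l, W) = W + l
x(J, N) = -4 + J*N*(3 + J) (x(J, N) = ((3 + J)*J)*N - 4 = (J*(3 + J))*N - 4 = J*N*(3 + J) - 4 = -4 + J*N*(3 + J))
(x(6, 0) - 152)² = ((-4 + 6*0*(3 + 6)) - 152)² = ((-4 + 6*0*9) - 152)² = ((-4 + 0) - 152)² = (-4 - 152)² = (-156)² = 24336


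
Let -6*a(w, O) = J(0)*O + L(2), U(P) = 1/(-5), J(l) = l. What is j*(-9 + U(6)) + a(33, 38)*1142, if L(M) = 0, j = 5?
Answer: -46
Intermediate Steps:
U(P) = -1/5
a(w, O) = 0 (a(w, O) = -(0*O + 0)/6 = -(0 + 0)/6 = -1/6*0 = 0)
j*(-9 + U(6)) + a(33, 38)*1142 = 5*(-9 - 1/5) + 0*1142 = 5*(-46/5) + 0 = -46 + 0 = -46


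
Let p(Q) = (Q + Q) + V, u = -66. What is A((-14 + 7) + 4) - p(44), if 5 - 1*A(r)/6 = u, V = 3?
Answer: 335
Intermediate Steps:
p(Q) = 3 + 2*Q (p(Q) = (Q + Q) + 3 = 2*Q + 3 = 3 + 2*Q)
A(r) = 426 (A(r) = 30 - 6*(-66) = 30 + 396 = 426)
A((-14 + 7) + 4) - p(44) = 426 - (3 + 2*44) = 426 - (3 + 88) = 426 - 1*91 = 426 - 91 = 335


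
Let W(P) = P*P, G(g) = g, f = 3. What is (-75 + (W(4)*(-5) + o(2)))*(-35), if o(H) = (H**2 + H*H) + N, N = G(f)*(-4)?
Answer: 5565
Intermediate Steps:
N = -12 (N = 3*(-4) = -12)
W(P) = P**2
o(H) = -12 + 2*H**2 (o(H) = (H**2 + H*H) - 12 = (H**2 + H**2) - 12 = 2*H**2 - 12 = -12 + 2*H**2)
(-75 + (W(4)*(-5) + o(2)))*(-35) = (-75 + (4**2*(-5) + (-12 + 2*2**2)))*(-35) = (-75 + (16*(-5) + (-12 + 2*4)))*(-35) = (-75 + (-80 + (-12 + 8)))*(-35) = (-75 + (-80 - 4))*(-35) = (-75 - 84)*(-35) = -159*(-35) = 5565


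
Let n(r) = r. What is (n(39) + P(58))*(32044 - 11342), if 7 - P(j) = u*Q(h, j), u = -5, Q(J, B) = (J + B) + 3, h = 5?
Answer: 7783952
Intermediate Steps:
Q(J, B) = 3 + B + J (Q(J, B) = (B + J) + 3 = 3 + B + J)
P(j) = 47 + 5*j (P(j) = 7 - (-5)*(3 + j + 5) = 7 - (-5)*(8 + j) = 7 - (-40 - 5*j) = 7 + (40 + 5*j) = 47 + 5*j)
(n(39) + P(58))*(32044 - 11342) = (39 + (47 + 5*58))*(32044 - 11342) = (39 + (47 + 290))*20702 = (39 + 337)*20702 = 376*20702 = 7783952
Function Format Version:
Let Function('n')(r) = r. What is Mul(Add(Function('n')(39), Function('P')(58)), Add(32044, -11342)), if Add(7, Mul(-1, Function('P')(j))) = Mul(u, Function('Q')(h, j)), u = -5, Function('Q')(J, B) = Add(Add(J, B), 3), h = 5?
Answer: 7783952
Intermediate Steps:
Function('Q')(J, B) = Add(3, B, J) (Function('Q')(J, B) = Add(Add(B, J), 3) = Add(3, B, J))
Function('P')(j) = Add(47, Mul(5, j)) (Function('P')(j) = Add(7, Mul(-1, Mul(-5, Add(3, j, 5)))) = Add(7, Mul(-1, Mul(-5, Add(8, j)))) = Add(7, Mul(-1, Add(-40, Mul(-5, j)))) = Add(7, Add(40, Mul(5, j))) = Add(47, Mul(5, j)))
Mul(Add(Function('n')(39), Function('P')(58)), Add(32044, -11342)) = Mul(Add(39, Add(47, Mul(5, 58))), Add(32044, -11342)) = Mul(Add(39, Add(47, 290)), 20702) = Mul(Add(39, 337), 20702) = Mul(376, 20702) = 7783952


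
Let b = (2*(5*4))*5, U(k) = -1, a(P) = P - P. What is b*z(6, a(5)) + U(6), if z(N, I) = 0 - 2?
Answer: -401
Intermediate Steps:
a(P) = 0
z(N, I) = -2
b = 200 (b = (2*20)*5 = 40*5 = 200)
b*z(6, a(5)) + U(6) = 200*(-2) - 1 = -400 - 1 = -401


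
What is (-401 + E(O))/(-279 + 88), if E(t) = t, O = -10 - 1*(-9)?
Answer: 402/191 ≈ 2.1047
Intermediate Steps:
O = -1 (O = -10 + 9 = -1)
(-401 + E(O))/(-279 + 88) = (-401 - 1)/(-279 + 88) = -402/(-191) = -402*(-1/191) = 402/191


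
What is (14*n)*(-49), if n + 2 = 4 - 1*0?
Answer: -1372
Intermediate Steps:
n = 2 (n = -2 + (4 - 1*0) = -2 + (4 + 0) = -2 + 4 = 2)
(14*n)*(-49) = (14*2)*(-49) = 28*(-49) = -1372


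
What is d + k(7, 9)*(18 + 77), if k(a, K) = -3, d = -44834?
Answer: -45119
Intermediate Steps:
d + k(7, 9)*(18 + 77) = -44834 - 3*(18 + 77) = -44834 - 3*95 = -44834 - 285 = -45119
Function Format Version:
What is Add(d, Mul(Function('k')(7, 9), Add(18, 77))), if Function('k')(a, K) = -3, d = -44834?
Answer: -45119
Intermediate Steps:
Add(d, Mul(Function('k')(7, 9), Add(18, 77))) = Add(-44834, Mul(-3, Add(18, 77))) = Add(-44834, Mul(-3, 95)) = Add(-44834, -285) = -45119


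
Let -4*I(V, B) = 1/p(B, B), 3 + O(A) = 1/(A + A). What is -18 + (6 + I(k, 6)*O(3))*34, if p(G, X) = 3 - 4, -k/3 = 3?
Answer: 1943/12 ≈ 161.92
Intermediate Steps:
O(A) = -3 + 1/(2*A) (O(A) = -3 + 1/(A + A) = -3 + 1/(2*A))
k = -9 (k = -3*3 = -9)
p(G, X) = -1
I(V, B) = 1/4 (I(V, B) = -1/(4*(-1)) = -(-1)/4 = -1/4*(-1) = 1/4)
-18 + (6 + I(k, 6)*O(3))*34 = -18 + (6 + (-3 + (1/2)/3)/4)*34 = -18 + (6 + (-3 + (1/2)*(1/3))/4)*34 = -18 + (6 + (-3 + 1/6)/4)*34 = -18 + (6 + (1/4)*(-17/6))*34 = -18 + (6 - 17/24)*34 = -18 + (127/24)*34 = -18 + 2159/12 = 1943/12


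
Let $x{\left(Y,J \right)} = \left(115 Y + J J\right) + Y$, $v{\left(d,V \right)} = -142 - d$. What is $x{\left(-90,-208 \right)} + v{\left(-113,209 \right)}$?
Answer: $32795$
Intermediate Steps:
$x{\left(Y,J \right)} = J^{2} + 116 Y$ ($x{\left(Y,J \right)} = \left(115 Y + J^{2}\right) + Y = \left(J^{2} + 115 Y\right) + Y = J^{2} + 116 Y$)
$x{\left(-90,-208 \right)} + v{\left(-113,209 \right)} = \left(\left(-208\right)^{2} + 116 \left(-90\right)\right) - 29 = \left(43264 - 10440\right) + \left(-142 + 113\right) = 32824 - 29 = 32795$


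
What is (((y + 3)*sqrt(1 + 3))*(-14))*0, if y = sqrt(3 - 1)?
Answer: 0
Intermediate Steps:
y = sqrt(2) ≈ 1.4142
(((y + 3)*sqrt(1 + 3))*(-14))*0 = (((sqrt(2) + 3)*sqrt(1 + 3))*(-14))*0 = (((3 + sqrt(2))*sqrt(4))*(-14))*0 = (((3 + sqrt(2))*2)*(-14))*0 = ((6 + 2*sqrt(2))*(-14))*0 = (-84 - 28*sqrt(2))*0 = 0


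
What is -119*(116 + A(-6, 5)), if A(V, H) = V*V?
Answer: -18088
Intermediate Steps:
A(V, H) = V²
-119*(116 + A(-6, 5)) = -119*(116 + (-6)²) = -119*(116 + 36) = -119*152 = -18088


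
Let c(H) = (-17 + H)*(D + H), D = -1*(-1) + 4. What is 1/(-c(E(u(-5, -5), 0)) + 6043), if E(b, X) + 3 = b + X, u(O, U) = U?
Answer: 1/5968 ≈ 0.00016756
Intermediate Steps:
D = 5 (D = 1 + 4 = 5)
E(b, X) = -3 + X + b (E(b, X) = -3 + (b + X) = -3 + (X + b) = -3 + X + b)
c(H) = (-17 + H)*(5 + H)
1/(-c(E(u(-5, -5), 0)) + 6043) = 1/(-(-85 + (-3 + 0 - 5)² - 12*(-3 + 0 - 5)) + 6043) = 1/(-(-85 + (-8)² - 12*(-8)) + 6043) = 1/(-(-85 + 64 + 96) + 6043) = 1/(-1*75 + 6043) = 1/(-75 + 6043) = 1/5968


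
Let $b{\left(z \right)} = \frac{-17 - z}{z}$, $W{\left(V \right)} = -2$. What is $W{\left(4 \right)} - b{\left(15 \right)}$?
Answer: $\frac{2}{15} \approx 0.13333$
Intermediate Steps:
$b{\left(z \right)} = \frac{-17 - z}{z}$
$W{\left(4 \right)} - b{\left(15 \right)} = -2 - \frac{-17 - 15}{15} = -2 - \frac{1}{15} \left(-32\right) = -2 - - \frac{32}{15} = -2 + \frac{32}{15} = \frac{2}{15}$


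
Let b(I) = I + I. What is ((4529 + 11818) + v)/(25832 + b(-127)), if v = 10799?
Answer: 277/261 ≈ 1.0613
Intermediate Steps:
b(I) = 2*I
((4529 + 11818) + v)/(25832 + b(-127)) = ((4529 + 11818) + 10799)/(25832 + 2*(-127)) = (16347 + 10799)/(25832 - 254) = 27146/25578 = 27146*(1/25578) = 277/261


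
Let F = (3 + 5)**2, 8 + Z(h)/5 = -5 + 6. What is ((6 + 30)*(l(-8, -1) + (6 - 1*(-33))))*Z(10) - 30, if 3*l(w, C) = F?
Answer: -76050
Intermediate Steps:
Z(h) = -35 (Z(h) = -40 + 5*(-5 + 6) = -40 + 5*1 = -40 + 5 = -35)
F = 64 (F = 8**2 = 64)
l(w, C) = 64/3 (l(w, C) = (1/3)*64 = 64/3)
((6 + 30)*(l(-8, -1) + (6 - 1*(-33))))*Z(10) - 30 = ((6 + 30)*(64/3 + (6 - 1*(-33))))*(-35) - 30 = (36*(64/3 + (6 + 33)))*(-35) - 30 = (36*(64/3 + 39))*(-35) - 30 = (36*(181/3))*(-35) - 30 = 2172*(-35) - 30 = -76020 - 30 = -76050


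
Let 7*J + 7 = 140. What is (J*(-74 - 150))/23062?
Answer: -2128/11531 ≈ -0.18455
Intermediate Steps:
J = 19 (J = -1 + (⅐)*140 = -1 + 20 = 19)
(J*(-74 - 150))/23062 = (19*(-74 - 150))/23062 = (19*(-224))*(1/23062) = -4256*1/23062 = -2128/11531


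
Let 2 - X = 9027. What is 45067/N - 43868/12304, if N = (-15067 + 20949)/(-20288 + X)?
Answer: -119517974785/532148 ≈ -2.2460e+5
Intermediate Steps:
X = -9025 (X = 2 - 1*9027 = 2 - 9027 = -9025)
N = -5882/29313 (N = (-15067 + 20949)/(-20288 - 9025) = 5882/(-29313) = 5882*(-1/29313) = -5882/29313 ≈ -0.20066)
45067/N - 43868/12304 = 45067/(-5882/29313) - 43868/12304 = 45067*(-29313/5882) - 43868*1/12304 = -77708763/346 - 10967/3076 = -119517974785/532148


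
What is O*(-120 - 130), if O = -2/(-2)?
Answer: -250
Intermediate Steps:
O = 1 (O = -2*(-½) = 1)
O*(-120 - 130) = 1*(-120 - 130) = 1*(-250) = -250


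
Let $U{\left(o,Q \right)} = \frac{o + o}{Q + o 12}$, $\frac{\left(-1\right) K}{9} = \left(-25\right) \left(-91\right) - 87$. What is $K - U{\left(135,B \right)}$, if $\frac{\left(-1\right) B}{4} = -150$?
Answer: $- \frac{1457217}{74} \approx -19692.0$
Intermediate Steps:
$B = 600$ ($B = \left(-4\right) \left(-150\right) = 600$)
$K = -19692$ ($K = - 9 \left(\left(-25\right) \left(-91\right) - 87\right) = - 9 \left(2275 - 87\right) = \left(-9\right) 2188 = -19692$)
$U{\left(o,Q \right)} = \frac{2 o}{Q + 12 o}$
$K - U{\left(135,B \right)} = -19692 - 2 \cdot 135 \frac{1}{600 + 12 \cdot 135} = -19692 - 2 \cdot 135 \frac{1}{600 + 1620} = -19692 - 2 \cdot 135 \cdot \frac{1}{2220} = -19692 - \frac{9}{74} = - \frac{1457217}{74}$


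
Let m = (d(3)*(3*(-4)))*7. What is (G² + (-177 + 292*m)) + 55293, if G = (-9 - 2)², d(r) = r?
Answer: -3827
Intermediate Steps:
G = 121 (G = (-11)² = 121)
m = -252 (m = (3*(3*(-4)))*7 = (3*(-12))*7 = -36*7 = -252)
(G² + (-177 + 292*m)) + 55293 = (121² + (-177 + 292*(-252))) + 55293 = (14641 + (-177 - 73584)) + 55293 = (14641 - 73761) + 55293 = -59120 + 55293 = -3827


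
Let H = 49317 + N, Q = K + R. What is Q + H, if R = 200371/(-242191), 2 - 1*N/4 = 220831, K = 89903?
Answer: -180213554707/242191 ≈ -7.4410e+5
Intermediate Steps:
N = -883316 (N = 8 - 4*220831 = 8 - 883324 = -883316)
R = -200371/242191 (R = 200371*(-1/242191) = -200371/242191 ≈ -0.82733)
Q = 21773497102/242191 (Q = 89903 - 200371/242191 = 21773497102/242191 ≈ 89902.)
H = -833999 (H = 49317 - 883316 = -833999)
Q + H = 21773497102/242191 - 833999 = -180213554707/242191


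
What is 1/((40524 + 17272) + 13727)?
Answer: 1/71523 ≈ 1.3982e-5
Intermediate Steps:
1/((40524 + 17272) + 13727) = 1/(57796 + 13727) = 1/71523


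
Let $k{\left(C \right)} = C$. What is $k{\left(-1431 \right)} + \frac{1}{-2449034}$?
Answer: $- \frac{3504567655}{2449034} \approx -1431.0$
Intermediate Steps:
$k{\left(-1431 \right)} + \frac{1}{-2449034} = -1431 + \frac{1}{-2449034} = -1431 - \frac{1}{2449034} = - \frac{3504567655}{2449034}$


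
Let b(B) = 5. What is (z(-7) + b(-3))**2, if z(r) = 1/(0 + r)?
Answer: 1156/49 ≈ 23.592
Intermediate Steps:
z(r) = 1/r
(z(-7) + b(-3))**2 = (1/(-7) + 5)**2 = (-1/7 + 5)**2 = (34/7)**2 = 1156/49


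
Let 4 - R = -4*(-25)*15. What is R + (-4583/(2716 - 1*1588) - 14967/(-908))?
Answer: -379879423/256056 ≈ -1483.6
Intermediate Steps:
R = -1496 (R = 4 - (-4*(-25))*15 = 4 - 100*15 = 4 - 1*1500 = 4 - 1500 = -1496)
R + (-4583/(2716 - 1*1588) - 14967/(-908)) = -1496 + (-4583/(2716 - 1*1588) - 14967/(-908)) = -1496 + (-4583/(2716 - 1588) - 14967*(-1/908)) = -1496 + (-4583/1128 + 14967/908) = -1496 + 3180353/256056 = -379879423/256056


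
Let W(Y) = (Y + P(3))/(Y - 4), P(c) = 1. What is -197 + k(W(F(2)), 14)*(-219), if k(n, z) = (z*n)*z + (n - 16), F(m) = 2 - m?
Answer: 56371/4 ≈ 14093.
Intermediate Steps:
W(Y) = (1 + Y)/(-4 + Y) (W(Y) = (Y + 1)/(Y - 4) = (1 + Y)/(-4 + Y))
k(n, z) = -16 + n + n*z² (k(n, z) = (n*z)*z + (-16 + n) = n*z² + (-16 + n) = -16 + n + n*z²)
-197 + k(W(F(2)), 14)*(-219) = -197 + (-16 + (1 + (2 - 1*2))/(-4 + (2 - 1*2)) + ((1 + (2 - 1*2))/(-4 + (2 - 1*2)))*14²)*(-219) = -197 + (-16 + (1 + (2 - 2))/(-4 + (2 - 2)) + ((1 + (2 - 2))/(-4 + (2 - 2)))*196)*(-219) = -197 + (-16 + (1 + 0)/(-4 + 0) + ((1 + 0)/(-4 + 0))*196)*(-219) = -197 + (-16 + 1/(-4) + (1/(-4))*196)*(-219) = -197 + (-16 - ¼*1 - ¼*1*196)*(-219) = -197 + (-16 - ¼ - ¼*196)*(-219) = -197 + (-16 - ¼ - 49)*(-219) = -197 - 261/4*(-219) = -197 + 57159/4 = 56371/4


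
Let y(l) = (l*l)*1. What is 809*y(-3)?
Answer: 7281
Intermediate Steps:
y(l) = l**2 (y(l) = l**2*1 = l**2)
809*y(-3) = 809*(-3)**2 = 809*9 = 7281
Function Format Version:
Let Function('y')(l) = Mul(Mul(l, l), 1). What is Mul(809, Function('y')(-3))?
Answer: 7281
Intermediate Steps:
Function('y')(l) = Pow(l, 2) (Function('y')(l) = Mul(Pow(l, 2), 1) = Pow(l, 2))
Mul(809, Function('y')(-3)) = Mul(809, Pow(-3, 2)) = Mul(809, 9) = 7281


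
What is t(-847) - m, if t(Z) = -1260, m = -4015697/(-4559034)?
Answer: -5748398537/4559034 ≈ -1260.9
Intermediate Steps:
m = 4015697/4559034 (m = -4015697*(-1/4559034) = 4015697/4559034 ≈ 0.88082)
t(-847) - m = -1260 - 1*4015697/4559034 = -1260 - 4015697/4559034 = -5748398537/4559034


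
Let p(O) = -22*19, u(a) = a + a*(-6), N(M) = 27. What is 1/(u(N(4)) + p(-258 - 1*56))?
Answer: -1/553 ≈ -0.0018083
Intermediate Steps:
u(a) = -5*a (u(a) = a - 6*a = -5*a)
p(O) = -418
1/(u(N(4)) + p(-258 - 1*56)) = 1/(-5*27 - 418) = 1/(-135 - 418) = 1/(-553) = -1/553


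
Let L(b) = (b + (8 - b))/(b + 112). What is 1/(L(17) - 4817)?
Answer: -129/621385 ≈ -0.00020760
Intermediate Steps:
L(b) = 8/(112 + b)
1/(L(17) - 4817) = 1/(8/(112 + 17) - 4817) = 1/(8/129 - 4817) = 1/(-621385/129) = -129/621385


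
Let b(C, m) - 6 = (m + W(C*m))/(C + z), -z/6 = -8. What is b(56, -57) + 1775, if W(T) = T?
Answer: 181975/104 ≈ 1749.8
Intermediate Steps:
z = 48 (z = -6*(-8) = 48)
b(C, m) = 6 + (m + C*m)/(48 + C) (b(C, m) = 6 + (m + C*m)/(C + 48) = 6 + (m + C*m)/(48 + C))
b(56, -57) + 1775 = (288 - 57 + 6*56 + 56*(-57))/(48 + 56) + 1775 = (288 - 57 + 336 - 3192)/104 + 1775 = (1/104)*(-2625) + 1775 = -2625/104 + 1775 = 181975/104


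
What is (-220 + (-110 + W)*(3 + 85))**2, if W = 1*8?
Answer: 84566416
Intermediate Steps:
W = 8
(-220 + (-110 + W)*(3 + 85))**2 = (-220 + (-110 + 8)*(3 + 85))**2 = (-220 - 102*88)**2 = (-220 - 8976)**2 = (-9196)**2 = 84566416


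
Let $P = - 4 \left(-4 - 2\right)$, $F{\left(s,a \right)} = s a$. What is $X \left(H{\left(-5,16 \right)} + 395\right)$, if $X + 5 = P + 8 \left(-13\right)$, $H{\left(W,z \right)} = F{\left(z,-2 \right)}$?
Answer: $-30855$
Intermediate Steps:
$F{\left(s,a \right)} = a s$
$P = 24$ ($P = \left(-4\right) \left(-6\right) = 24$)
$H{\left(W,z \right)} = - 2 z$
$X = -85$ ($X = -5 + \left(24 + 8 \left(-13\right)\right) = -5 + \left(24 - 104\right) = -5 - 80 = -85$)
$X \left(H{\left(-5,16 \right)} + 395\right) = - 85 \left(\left(-2\right) 16 + 395\right) = - 85 \left(-32 + 395\right) = \left(-85\right) 363 = -30855$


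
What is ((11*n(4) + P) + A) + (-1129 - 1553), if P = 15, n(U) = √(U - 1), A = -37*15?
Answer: -3222 + 11*√3 ≈ -3202.9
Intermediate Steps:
A = -555
n(U) = √(-1 + U)
((11*n(4) + P) + A) + (-1129 - 1553) = ((11*√(-1 + 4) + 15) - 555) + (-1129 - 1553) = ((11*√3 + 15) - 555) - 2682 = ((15 + 11*√3) - 555) - 2682 = (-540 + 11*√3) - 2682 = -3222 + 11*√3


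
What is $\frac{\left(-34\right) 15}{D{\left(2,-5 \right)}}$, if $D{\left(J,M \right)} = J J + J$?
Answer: $-85$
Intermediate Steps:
$D{\left(J,M \right)} = J + J^{2}$ ($D{\left(J,M \right)} = J^{2} + J = J + J^{2}$)
$\frac{\left(-34\right) 15}{D{\left(2,-5 \right)}} = \frac{\left(-34\right) 15}{2 \left(1 + 2\right)} = - \frac{510}{2 \cdot 3} = - \frac{510}{6} = \left(-510\right) \frac{1}{6} = -85$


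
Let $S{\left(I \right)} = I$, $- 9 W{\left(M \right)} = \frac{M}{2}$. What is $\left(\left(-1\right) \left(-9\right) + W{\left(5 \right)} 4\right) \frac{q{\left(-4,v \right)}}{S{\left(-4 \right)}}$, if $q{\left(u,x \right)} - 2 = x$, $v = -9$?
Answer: $\frac{497}{36} \approx 13.806$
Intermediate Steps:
$q{\left(u,x \right)} = 2 + x$
$W{\left(M \right)} = - \frac{M}{18}$ ($W{\left(M \right)} = - \frac{M \frac{1}{2}}{9} = - \frac{\frac{1}{2} M}{9} = - \frac{M}{18}$)
$\left(\left(-1\right) \left(-9\right) + W{\left(5 \right)} 4\right) \frac{q{\left(-4,v \right)}}{S{\left(-4 \right)}} = \left(\left(-1\right) \left(-9\right) + \left(- \frac{1}{18}\right) 5 \cdot 4\right) \frac{2 - 9}{-4} = \left(9 - \frac{10}{9}\right) \left(\left(-7\right) \left(- \frac{1}{4}\right)\right) = \left(9 - \frac{10}{9}\right) \frac{7}{4} = \frac{71}{9} \cdot \frac{7}{4} = \frac{497}{36}$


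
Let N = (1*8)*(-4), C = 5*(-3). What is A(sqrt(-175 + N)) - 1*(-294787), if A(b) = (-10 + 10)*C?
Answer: 294787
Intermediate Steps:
C = -15
N = -32 (N = 8*(-4) = -32)
A(b) = 0 (A(b) = (-10 + 10)*(-15) = 0*(-15) = 0)
A(sqrt(-175 + N)) - 1*(-294787) = 0 - 1*(-294787) = 0 + 294787 = 294787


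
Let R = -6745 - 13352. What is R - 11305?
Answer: -31402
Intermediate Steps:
R = -20097
R - 11305 = -20097 - 11305 = -31402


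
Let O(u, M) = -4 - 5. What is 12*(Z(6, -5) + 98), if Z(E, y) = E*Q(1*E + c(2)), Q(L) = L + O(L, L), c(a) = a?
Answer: 1104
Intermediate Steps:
O(u, M) = -9
Q(L) = -9 + L (Q(L) = L - 9 = -9 + L)
Z(E, y) = E*(-7 + E) (Z(E, y) = E*(-9 + (1*E + 2)) = E*(-9 + (E + 2)) = E*(-9 + (2 + E)) = E*(-7 + E))
12*(Z(6, -5) + 98) = 12*(6*(-7 + 6) + 98) = 12*(6*(-1) + 98) = 12*(-6 + 98) = 12*92 = 1104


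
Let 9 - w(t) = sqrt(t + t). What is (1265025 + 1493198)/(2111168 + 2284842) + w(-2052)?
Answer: 42322313/4396010 - 6*I*sqrt(114) ≈ 9.6274 - 64.063*I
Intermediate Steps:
w(t) = 9 - sqrt(2)*sqrt(t) (w(t) = 9 - sqrt(t + t) = 9 - sqrt(2*t) = 9 - sqrt(2)*sqrt(t))
(1265025 + 1493198)/(2111168 + 2284842) + w(-2052) = (1265025 + 1493198)/(2111168 + 2284842) + (9 - sqrt(2)*sqrt(-2052)) = 2758223/4396010 + (9 - sqrt(2)*6*I*sqrt(57)) = 2758223*(1/4396010) + (9 - 6*I*sqrt(114)) = 2758223/4396010 + (9 - 6*I*sqrt(114)) = 42322313/4396010 - 6*I*sqrt(114)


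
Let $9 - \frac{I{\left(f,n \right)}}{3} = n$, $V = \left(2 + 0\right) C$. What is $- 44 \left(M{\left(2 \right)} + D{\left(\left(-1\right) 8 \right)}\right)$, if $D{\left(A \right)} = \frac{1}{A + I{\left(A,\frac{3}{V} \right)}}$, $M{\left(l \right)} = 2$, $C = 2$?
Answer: $- \frac{6072}{67} \approx -90.627$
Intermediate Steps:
$V = 4$ ($V = \left(2 + 0\right) 2 = 2 \cdot 2 = 4$)
$I{\left(f,n \right)} = 27 - 3 n$
$D{\left(A \right)} = \frac{1}{\frac{99}{4} + A}$ ($D{\left(A \right)} = \frac{1}{A + \left(27 - 3 \cdot \frac{3}{4}\right)} = \frac{1}{A + \left(27 - 3 \cdot 3 \cdot \frac{1}{4}\right)} = \frac{1}{A + \left(27 - \frac{9}{4}\right)} = \frac{1}{A + \frac{99}{4}} = \frac{1}{\frac{99}{4} + A}$)
$- 44 \left(M{\left(2 \right)} + D{\left(\left(-1\right) 8 \right)}\right) = - 44 \left(2 + \frac{4}{99 + 4 \left(\left(-1\right) 8\right)}\right) = - 44 \left(2 + \frac{4}{99 + 4 \left(-8\right)}\right) = - 44 \left(2 + \frac{4}{99 - 32}\right) = - 44 \left(2 + \frac{4}{67}\right) = \left(-44\right) \frac{138}{67} = - \frac{6072}{67}$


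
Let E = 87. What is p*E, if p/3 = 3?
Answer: 783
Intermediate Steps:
p = 9 (p = 3*3 = 9)
p*E = 9*87 = 783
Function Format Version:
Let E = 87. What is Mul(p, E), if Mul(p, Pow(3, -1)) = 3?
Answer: 783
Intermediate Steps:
p = 9 (p = Mul(3, 3) = 9)
Mul(p, E) = Mul(9, 87) = 783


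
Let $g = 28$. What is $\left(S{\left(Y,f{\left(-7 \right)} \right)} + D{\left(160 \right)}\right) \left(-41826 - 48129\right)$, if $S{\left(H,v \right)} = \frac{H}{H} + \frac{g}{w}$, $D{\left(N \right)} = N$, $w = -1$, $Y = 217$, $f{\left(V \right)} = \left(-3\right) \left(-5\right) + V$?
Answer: $-11964015$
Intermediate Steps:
$f{\left(V \right)} = 15 + V$
$S{\left(H,v \right)} = -27$ ($S{\left(H,v \right)} = \frac{H}{H} + \frac{28}{-1} = 1 + 28 \left(-1\right) = 1 - 28 = -27$)
$\left(S{\left(Y,f{\left(-7 \right)} \right)} + D{\left(160 \right)}\right) \left(-41826 - 48129\right) = \left(-27 + 160\right) \left(-41826 - 48129\right) = 133 \left(-89955\right) = -11964015$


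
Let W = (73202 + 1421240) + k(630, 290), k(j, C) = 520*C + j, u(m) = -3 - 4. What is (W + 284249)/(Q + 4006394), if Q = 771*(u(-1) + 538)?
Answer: 1930121/4415795 ≈ 0.43709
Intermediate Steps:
u(m) = -7
k(j, C) = j + 520*C
W = 1645872 (W = (73202 + 1421240) + (630 + 520*290) = 1494442 + (630 + 150800) = 1494442 + 151430 = 1645872)
Q = 409401 (Q = 771*(-7 + 538) = 771*531 = 409401)
(W + 284249)/(Q + 4006394) = (1645872 + 284249)/(409401 + 4006394) = 1930121/4415795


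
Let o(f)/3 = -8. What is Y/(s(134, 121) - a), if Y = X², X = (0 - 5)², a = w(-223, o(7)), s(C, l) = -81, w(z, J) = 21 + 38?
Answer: -125/28 ≈ -4.4643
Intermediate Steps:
o(f) = -24 (o(f) = 3*(-8) = -24)
w(z, J) = 59
a = 59
X = 25 (X = (-5)² = 25)
Y = 625 (Y = 25² = 625)
Y/(s(134, 121) - a) = 625/(-81 - 1*59) = 625/(-81 - 59) = 625/(-140) = 625*(-1/140) = -125/28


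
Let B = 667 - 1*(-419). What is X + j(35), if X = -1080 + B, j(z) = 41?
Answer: 47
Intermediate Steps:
B = 1086 (B = 667 + 419 = 1086)
X = 6 (X = -1080 + 1086 = 6)
X + j(35) = 6 + 41 = 47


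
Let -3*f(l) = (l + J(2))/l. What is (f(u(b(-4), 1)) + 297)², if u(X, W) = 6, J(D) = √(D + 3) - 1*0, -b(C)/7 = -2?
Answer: (5340 - √5)²/324 ≈ 87937.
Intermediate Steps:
b(C) = 14 (b(C) = -7*(-2) = 14)
J(D) = √(3 + D) (J(D) = √(3 + D) + 0 = √(3 + D))
f(l) = -(l + √5)/(3*l) (f(l) = -(l + √(3 + 2))/(3*l) = -(l + √5)/(3*l))
(f(u(b(-4), 1)) + 297)² = ((⅓)*(-1*6 - √5)/6 + 297)² = ((⅓)*(⅙)*(-6 - √5) + 297)² = ((-⅓ - √5/18) + 297)² = (890/3 - √5/18)²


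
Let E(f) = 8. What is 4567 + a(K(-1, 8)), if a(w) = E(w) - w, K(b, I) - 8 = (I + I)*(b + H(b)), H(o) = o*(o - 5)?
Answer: 4487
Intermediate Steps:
H(o) = o*(-5 + o)
K(b, I) = 8 + 2*I*(b + b*(-5 + b)) (K(b, I) = 8 + (I + I)*(b + b*(-5 + b)) = 8 + (2*I)*(b + b*(-5 + b)) = 8 + 2*I*(b + b*(-5 + b)))
a(w) = 8 - w
4567 + a(K(-1, 8)) = 4567 + (8 - (8 + 2*8*(-1) + 2*8*(-1)*(-5 - 1))) = 4567 + (8 - (8 - 16 + 2*8*(-1)*(-6))) = 4567 + (8 - (8 - 16 + 96)) = 4567 + (8 - 1*88) = 4567 + (8 - 88) = 4567 - 80 = 4487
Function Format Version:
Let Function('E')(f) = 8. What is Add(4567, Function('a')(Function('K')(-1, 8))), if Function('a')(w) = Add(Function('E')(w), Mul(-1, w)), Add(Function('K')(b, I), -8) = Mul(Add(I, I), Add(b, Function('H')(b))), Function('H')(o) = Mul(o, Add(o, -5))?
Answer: 4487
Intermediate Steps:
Function('H')(o) = Mul(o, Add(-5, o))
Function('K')(b, I) = Add(8, Mul(2, I, Add(b, Mul(b, Add(-5, b))))) (Function('K')(b, I) = Add(8, Mul(Add(I, I), Add(b, Mul(b, Add(-5, b))))) = Add(8, Mul(Mul(2, I), Add(b, Mul(b, Add(-5, b))))) = Add(8, Mul(2, I, Add(b, Mul(b, Add(-5, b))))))
Function('a')(w) = Add(8, Mul(-1, w))
Add(4567, Function('a')(Function('K')(-1, 8))) = Add(4567, Add(8, Mul(-1, Add(8, Mul(2, 8, -1), Mul(2, 8, -1, Add(-5, -1)))))) = Add(4567, Add(8, Mul(-1, Add(8, -16, Mul(2, 8, -1, -6))))) = Add(4567, Add(8, Mul(-1, Add(8, -16, 96)))) = Add(4567, Add(8, Mul(-1, 88))) = Add(4567, Add(8, -88)) = Add(4567, -80) = 4487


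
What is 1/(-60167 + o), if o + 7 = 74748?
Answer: 1/14574 ≈ 6.8615e-5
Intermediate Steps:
o = 74741 (o = -7 + 74748 = 74741)
1/(-60167 + o) = 1/(-60167 + 74741) = 1/14574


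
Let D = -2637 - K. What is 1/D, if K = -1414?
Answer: -1/1223 ≈ -0.00081766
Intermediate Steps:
D = -1223 (D = -2637 - 1*(-1414) = -2637 + 1414 = -1223)
1/D = 1/(-1223) = -1/1223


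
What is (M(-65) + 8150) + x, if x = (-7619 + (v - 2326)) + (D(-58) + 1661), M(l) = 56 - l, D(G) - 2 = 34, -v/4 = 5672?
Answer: -22665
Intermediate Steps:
v = -22688 (v = -4*5672 = -22688)
D(G) = 36 (D(G) = 2 + 34 = 36)
x = -30936 (x = (-7619 + (-22688 - 2326)) + (36 + 1661) = (-7619 - 25014) + 1697 = -32633 + 1697 = -30936)
(M(-65) + 8150) + x = ((56 - 1*(-65)) + 8150) - 30936 = ((56 + 65) + 8150) - 30936 = (121 + 8150) - 30936 = 8271 - 30936 = -22665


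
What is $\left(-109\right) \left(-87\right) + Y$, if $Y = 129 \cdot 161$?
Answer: $30252$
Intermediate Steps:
$Y = 20769$
$\left(-109\right) \left(-87\right) + Y = \left(-109\right) \left(-87\right) + 20769 = 9483 + 20769 = 30252$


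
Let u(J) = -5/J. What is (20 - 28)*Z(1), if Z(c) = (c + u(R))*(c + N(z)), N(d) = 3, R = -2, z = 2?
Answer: -112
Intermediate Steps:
Z(c) = (3 + c)*(5/2 + c) (Z(c) = (c - 5/(-2))*(c + 3) = (c - 5*(-½))*(3 + c) = (c + 5/2)*(3 + c) = (5/2 + c)*(3 + c) = (3 + c)*(5/2 + c))
(20 - 28)*Z(1) = (20 - 28)*(15/2 + 1² + (11/2)*1) = -8*(15/2 + 1 + 11/2) = -8*14 = -112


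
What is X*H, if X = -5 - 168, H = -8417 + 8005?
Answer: 71276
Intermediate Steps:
H = -412
X = -173
X*H = -173*(-412) = 71276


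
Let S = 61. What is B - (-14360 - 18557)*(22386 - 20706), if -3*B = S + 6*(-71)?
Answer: 165902045/3 ≈ 5.5301e+7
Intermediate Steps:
B = 365/3 (B = -(61 + 6*(-71))/3 = -(61 - 426)/3 = -1/3*(-365) = 365/3 ≈ 121.67)
B - (-14360 - 18557)*(22386 - 20706) = 365/3 - (-14360 - 18557)*(22386 - 20706) = 365/3 - (-32917)*1680 = 365/3 - 1*(-55300560) = 365/3 + 55300560 = 165902045/3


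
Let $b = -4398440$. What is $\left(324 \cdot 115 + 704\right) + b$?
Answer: $-4360476$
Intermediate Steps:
$\left(324 \cdot 115 + 704\right) + b = \left(324 \cdot 115 + 704\right) - 4398440 = \left(37260 + 704\right) - 4398440 = 37964 - 4398440 = -4360476$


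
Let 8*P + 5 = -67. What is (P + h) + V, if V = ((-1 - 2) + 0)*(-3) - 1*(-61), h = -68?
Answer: -7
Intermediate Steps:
P = -9 (P = -5/8 + (1/8)*(-67) = -5/8 - 67/8 = -9)
V = 70 (V = (-3 + 0)*(-3) + 61 = -3*(-3) + 61 = 9 + 61 = 70)
(P + h) + V = (-9 - 68) + 70 = -77 + 70 = -7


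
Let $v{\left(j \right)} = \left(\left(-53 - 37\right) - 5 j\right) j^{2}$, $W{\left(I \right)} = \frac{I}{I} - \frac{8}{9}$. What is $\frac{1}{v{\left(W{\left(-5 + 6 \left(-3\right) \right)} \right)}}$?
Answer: $- \frac{729}{815} \approx -0.89448$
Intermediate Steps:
$W{\left(I \right)} = \frac{1}{9}$ ($W{\left(I \right)} = 1 - \frac{8}{9} = \frac{1}{9}$)
$v{\left(j \right)} = j^{2} \left(-90 - 5 j\right)$ ($v{\left(j \right)} = \left(-90 - 5 j\right) j^{2} = j^{2} \left(-90 - 5 j\right)$)
$\frac{1}{v{\left(W{\left(-5 + 6 \left(-3\right) \right)} \right)}} = \frac{1}{5 \left(\frac{1}{9}\right)^{2} \left(-18 - \frac{1}{9}\right)} = \frac{1}{5 \cdot \frac{1}{81} \left(-18 - \frac{1}{9}\right)} = \frac{1}{5 \cdot \frac{1}{81} \left(- \frac{163}{9}\right)} = \frac{1}{- \frac{815}{729}} = - \frac{729}{815}$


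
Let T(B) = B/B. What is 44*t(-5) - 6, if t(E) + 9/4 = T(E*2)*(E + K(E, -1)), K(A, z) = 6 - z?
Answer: -17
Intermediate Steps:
T(B) = 1
t(E) = 19/4 + E (t(E) = -9/4 + 1*(E + (6 - 1*(-1))) = -9/4 + 1*(E + (6 + 1)) = -9/4 + 1*(E + 7) = -9/4 + 1*(7 + E) = -9/4 + (7 + E) = 19/4 + E)
44*t(-5) - 6 = 44*(19/4 - 5) - 6 = 44*(-1/4) - 6 = -11 - 6 = -17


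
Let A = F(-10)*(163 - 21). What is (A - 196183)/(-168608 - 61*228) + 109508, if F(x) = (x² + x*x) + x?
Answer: 19987131331/182516 ≈ 1.0951e+5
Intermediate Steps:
F(x) = x + 2*x² (F(x) = (x² + x²) + x = 2*x² + x = x + 2*x²)
A = 26980 (A = (-10*(1 + 2*(-10)))*(163 - 21) = -10*(1 - 20)*142 = -10*(-19)*142 = 190*142 = 26980)
(A - 196183)/(-168608 - 61*228) + 109508 = (26980 - 196183)/(-168608 - 61*228) + 109508 = -169203/(-168608 - 13908) + 109508 = -169203/(-182516) + 109508 = -169203*(-1/182516) + 109508 = 169203/182516 + 109508 = 19987131331/182516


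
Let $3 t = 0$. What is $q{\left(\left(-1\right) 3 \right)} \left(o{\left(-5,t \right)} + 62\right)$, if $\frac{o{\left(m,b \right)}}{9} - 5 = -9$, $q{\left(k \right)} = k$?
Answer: $-78$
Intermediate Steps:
$t = 0$ ($t = \frac{1}{3} \cdot 0 = 0$)
$o{\left(m,b \right)} = -36$ ($o{\left(m,b \right)} = 45 + 9 \left(-9\right) = 45 - 81 = -36$)
$q{\left(\left(-1\right) 3 \right)} \left(o{\left(-5,t \right)} + 62\right) = \left(-1\right) 3 \left(-36 + 62\right) = \left(-3\right) 26 = -78$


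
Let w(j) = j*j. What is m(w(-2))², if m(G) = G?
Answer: 16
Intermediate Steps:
w(j) = j²
m(w(-2))² = ((-2)²)² = 4² = 16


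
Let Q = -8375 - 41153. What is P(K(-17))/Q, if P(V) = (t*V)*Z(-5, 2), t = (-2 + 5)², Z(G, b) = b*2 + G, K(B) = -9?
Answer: -81/49528 ≈ -0.0016354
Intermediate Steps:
Z(G, b) = G + 2*b (Z(G, b) = 2*b + G = G + 2*b)
Q = -49528
t = 9 (t = 3² = 9)
P(V) = -9*V (P(V) = (9*V)*(-5 + 2*2) = (9*V)*(-5 + 4) = (9*V)*(-1) = -9*V)
P(K(-17))/Q = -9*(-9)/(-49528) = 81*(-1/49528) = -81/49528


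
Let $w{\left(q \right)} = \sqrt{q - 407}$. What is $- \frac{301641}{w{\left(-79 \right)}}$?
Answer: $\frac{100547 i \sqrt{6}}{18} \approx 13683.0 i$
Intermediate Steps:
$w{\left(q \right)} = \sqrt{-407 + q}$
$- \frac{301641}{w{\left(-79 \right)}} = - \frac{301641}{\sqrt{-407 - 79}} = - \frac{301641}{\sqrt{-486}} = - \frac{301641}{9 i \sqrt{6}} = - 301641 \left(- \frac{i \sqrt{6}}{54}\right) = \frac{100547 i \sqrt{6}}{18}$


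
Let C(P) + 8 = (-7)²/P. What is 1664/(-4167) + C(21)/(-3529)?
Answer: -5848643/14705343 ≈ -0.39772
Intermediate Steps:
C(P) = -8 + 49/P (C(P) = -8 + (-7)²/P = -8 + 49/P)
1664/(-4167) + C(21)/(-3529) = 1664/(-4167) + (-8 + 49/21)/(-3529) = 1664*(-1/4167) + (-8 + 49*(1/21))*(-1/3529) = -1664/4167 + (-8 + 7/3)*(-1/3529) = -1664/4167 - 17/3*(-1/3529) = -1664/4167 + 17/10587 = -5848643/14705343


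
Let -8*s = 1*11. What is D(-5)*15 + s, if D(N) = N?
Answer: -611/8 ≈ -76.375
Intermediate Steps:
s = -11/8 ≈ -1.3750
D(-5)*15 + s = -5*15 - 11/8 = -75 - 11/8 = -611/8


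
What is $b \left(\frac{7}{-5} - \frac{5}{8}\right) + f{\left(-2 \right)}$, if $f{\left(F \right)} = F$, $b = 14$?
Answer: $- \frac{607}{20} \approx -30.35$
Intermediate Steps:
$b \left(\frac{7}{-5} - \frac{5}{8}\right) + f{\left(-2 \right)} = 14 \left(\frac{7}{-5} - \frac{5}{8}\right) - 2 = 14 \left(7 \left(- \frac{1}{5}\right) - \frac{5}{8}\right) - 2 = 14 \left(- \frac{7}{5} - \frac{5}{8}\right) - 2 = 14 \left(- \frac{81}{40}\right) - 2 = - \frac{567}{20} - 2 = - \frac{607}{20}$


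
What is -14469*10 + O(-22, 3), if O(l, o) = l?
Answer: -144712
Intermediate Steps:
-14469*10 + O(-22, 3) = -14469*10 - 22 = -371*390 - 22 = -144690 - 22 = -144712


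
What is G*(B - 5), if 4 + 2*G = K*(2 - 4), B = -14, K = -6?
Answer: -76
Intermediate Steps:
G = 4 (G = -2 + (-6*(2 - 4))/2 = -2 + (-6*(-2))/2 = -2 + (½)*12 = -2 + 6 = 4)
G*(B - 5) = 4*(-14 - 5) = 4*(-19) = -76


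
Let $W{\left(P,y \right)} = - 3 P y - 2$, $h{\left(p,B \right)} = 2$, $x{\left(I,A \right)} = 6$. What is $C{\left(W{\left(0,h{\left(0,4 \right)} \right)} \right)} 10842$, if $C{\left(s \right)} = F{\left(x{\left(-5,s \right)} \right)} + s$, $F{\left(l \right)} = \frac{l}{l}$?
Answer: $-10842$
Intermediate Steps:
$F{\left(l \right)} = 1$
$W{\left(P,y \right)} = -2 - 3 P y$ ($W{\left(P,y \right)} = - 3 P y - 2 = -2 - 3 P y$)
$C{\left(s \right)} = 1 + s$
$C{\left(W{\left(0,h{\left(0,4 \right)} \right)} \right)} 10842 = \left(1 - \left(2 + 0 \cdot 2\right)\right) 10842 = \left(1 + \left(-2 + 0\right)\right) 10842 = \left(1 - 2\right) 10842 = \left(-1\right) 10842 = -10842$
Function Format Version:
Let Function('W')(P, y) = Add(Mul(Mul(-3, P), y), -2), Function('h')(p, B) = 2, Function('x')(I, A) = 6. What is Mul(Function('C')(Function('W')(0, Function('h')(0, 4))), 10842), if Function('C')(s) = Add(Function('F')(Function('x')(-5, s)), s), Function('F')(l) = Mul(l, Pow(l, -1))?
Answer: -10842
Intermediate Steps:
Function('F')(l) = 1
Function('W')(P, y) = Add(-2, Mul(-3, P, y)) (Function('W')(P, y) = Add(Mul(-3, P, y), -2) = Add(-2, Mul(-3, P, y)))
Function('C')(s) = Add(1, s)
Mul(Function('C')(Function('W')(0, Function('h')(0, 4))), 10842) = Mul(Add(1, Add(-2, Mul(-3, 0, 2))), 10842) = Mul(Add(1, Add(-2, 0)), 10842) = Mul(Add(1, -2), 10842) = Mul(-1, 10842) = -10842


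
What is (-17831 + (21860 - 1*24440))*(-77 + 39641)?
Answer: -807540804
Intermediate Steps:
(-17831 + (21860 - 1*24440))*(-77 + 39641) = (-17831 + (21860 - 24440))*39564 = (-17831 - 2580)*39564 = -20411*39564 = -807540804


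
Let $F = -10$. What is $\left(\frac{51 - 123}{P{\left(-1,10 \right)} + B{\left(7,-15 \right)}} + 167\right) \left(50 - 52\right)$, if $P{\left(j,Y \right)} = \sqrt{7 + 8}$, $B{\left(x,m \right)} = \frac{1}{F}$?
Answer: $- \frac{499226}{1499} + \frac{14400 \sqrt{15}}{1499} \approx -295.83$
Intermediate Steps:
$B{\left(x,m \right)} = - \frac{1}{10}$ ($B{\left(x,m \right)} = \frac{1}{-10} = - \frac{1}{10}$)
$P{\left(j,Y \right)} = \sqrt{15}$
$\left(\frac{51 - 123}{P{\left(-1,10 \right)} + B{\left(7,-15 \right)}} + 167\right) \left(50 - 52\right) = \left(\frac{51 - 123}{\sqrt{15} - \frac{1}{10}} + 167\right) \left(50 - 52\right) = \left(- \frac{72}{- \frac{1}{10} + \sqrt{15}} + 167\right) \left(-2\right) = \left(167 - \frac{72}{- \frac{1}{10} + \sqrt{15}}\right) \left(-2\right) = -334 + \frac{144}{- \frac{1}{10} + \sqrt{15}}$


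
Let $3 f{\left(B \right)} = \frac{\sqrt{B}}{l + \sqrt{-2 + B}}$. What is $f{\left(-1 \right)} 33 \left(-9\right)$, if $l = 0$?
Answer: $- 33 \sqrt{3} \approx -57.158$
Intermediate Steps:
$f{\left(B \right)} = \frac{\sqrt{B}}{3 \sqrt{-2 + B}}$ ($f{\left(B \right)} = \frac{\frac{1}{0 + \sqrt{-2 + B}} \sqrt{B}}{3} = \frac{\frac{1}{\sqrt{-2 + B}} \sqrt{B}}{3} = \frac{\sqrt{B} \frac{1}{\sqrt{-2 + B}}}{3} = \frac{\sqrt{B}}{3 \sqrt{-2 + B}}$)
$f{\left(-1 \right)} 33 \left(-9\right) = \frac{\sqrt{-1}}{3 \sqrt{-2 - 1}} \cdot 33 \left(-9\right) = \frac{i}{3 i \sqrt{3}} \cdot 33 \left(-9\right) = \frac{i \left(- \frac{i \sqrt{3}}{3}\right)}{3} \cdot 33 \left(-9\right) = \frac{\sqrt{3}}{9} \cdot 33 \left(-9\right) = \frac{11 \sqrt{3}}{3} \left(-9\right) = - 33 \sqrt{3}$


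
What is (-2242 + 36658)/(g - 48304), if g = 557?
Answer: -34416/47747 ≈ -0.72080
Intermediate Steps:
(-2242 + 36658)/(g - 48304) = (-2242 + 36658)/(557 - 48304) = 34416/(-47747) = 34416*(-1/47747) = -34416/47747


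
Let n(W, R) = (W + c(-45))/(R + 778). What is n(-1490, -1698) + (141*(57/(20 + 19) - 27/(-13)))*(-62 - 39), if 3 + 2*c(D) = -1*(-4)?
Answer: -1205319513/23920 ≈ -50390.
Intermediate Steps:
c(D) = ½ (c(D) = -3/2 + (-1*(-4))/2 = -3/2 + (½)*4 = -3/2 + 2 = ½)
n(W, R) = (½ + W)/(778 + R) (n(W, R) = (W + ½)/(R + 778) = (½ + W)/(778 + R))
n(-1490, -1698) + (141*(57/(20 + 19) - 27/(-13)))*(-62 - 39) = (½ - 1490)/(778 - 1698) + (141*(57/(20 + 19) - 27/(-13)))*(-62 - 39) = -2979/2/(-920) + (141*(57/39 - 27*(-1/13)))*(-101) = -1/920*(-2979/2) + (141*(57*(1/39) + 27/13))*(-101) = 2979/1840 + (141*(19/13 + 27/13))*(-101) = 2979/1840 + (141*(46/13))*(-101) = 2979/1840 + (6486/13)*(-101) = 2979/1840 - 655086/13 = -1205319513/23920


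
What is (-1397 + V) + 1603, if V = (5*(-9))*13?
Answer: -379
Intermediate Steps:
V = -585 (V = -45*13 = -585)
(-1397 + V) + 1603 = (-1397 - 585) + 1603 = -1982 + 1603 = -379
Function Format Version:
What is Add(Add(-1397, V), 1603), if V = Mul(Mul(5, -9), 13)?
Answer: -379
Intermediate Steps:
V = -585 (V = Mul(-45, 13) = -585)
Add(Add(-1397, V), 1603) = Add(Add(-1397, -585), 1603) = Add(-1982, 1603) = -379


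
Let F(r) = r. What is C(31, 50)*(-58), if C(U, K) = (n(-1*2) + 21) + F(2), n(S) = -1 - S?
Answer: -1392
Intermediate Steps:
C(U, K) = 24 (C(U, K) = ((-1 - (-1)*2) + 21) + 2 = ((-1 - 1*(-2)) + 21) + 2 = ((-1 + 2) + 21) + 2 = (1 + 21) + 2 = 22 + 2 = 24)
C(31, 50)*(-58) = 24*(-58) = -1392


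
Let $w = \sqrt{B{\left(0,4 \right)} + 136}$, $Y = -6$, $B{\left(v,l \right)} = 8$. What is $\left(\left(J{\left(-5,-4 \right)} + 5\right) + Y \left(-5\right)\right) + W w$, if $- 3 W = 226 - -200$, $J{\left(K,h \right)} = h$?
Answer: $-1673$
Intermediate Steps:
$W = -142$ ($W = - \frac{226 - -200}{3} = - \frac{226 + 200}{3} = \left(- \frac{1}{3}\right) 426 = -142$)
$w = 12$ ($w = \sqrt{8 + 136} = \sqrt{144} = 12$)
$\left(\left(J{\left(-5,-4 \right)} + 5\right) + Y \left(-5\right)\right) + W w = \left(\left(-4 + 5\right) - -30\right) - 1704 = \left(1 + 30\right) - 1704 = 31 - 1704 = -1673$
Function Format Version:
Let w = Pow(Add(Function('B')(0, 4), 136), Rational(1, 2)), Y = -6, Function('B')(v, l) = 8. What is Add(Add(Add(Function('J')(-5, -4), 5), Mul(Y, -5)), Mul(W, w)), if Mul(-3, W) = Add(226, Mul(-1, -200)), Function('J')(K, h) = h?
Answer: -1673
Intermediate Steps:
W = -142 (W = Mul(Rational(-1, 3), Add(226, Mul(-1, -200))) = Mul(Rational(-1, 3), Add(226, 200)) = Mul(Rational(-1, 3), 426) = -142)
w = 12 (w = Pow(Add(8, 136), Rational(1, 2)) = Pow(144, Rational(1, 2)) = 12)
Add(Add(Add(Function('J')(-5, -4), 5), Mul(Y, -5)), Mul(W, w)) = Add(Add(Add(-4, 5), Mul(-6, -5)), Mul(-142, 12)) = Add(Add(1, 30), -1704) = Add(31, -1704) = -1673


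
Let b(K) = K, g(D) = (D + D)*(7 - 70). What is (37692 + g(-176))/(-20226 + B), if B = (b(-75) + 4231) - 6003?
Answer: -59868/22073 ≈ -2.7123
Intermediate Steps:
g(D) = -126*D (g(D) = (2*D)*(-63) = -126*D)
B = -1847 (B = (-75 + 4231) - 6003 = 4156 - 6003 = -1847)
(37692 + g(-176))/(-20226 + B) = (37692 - 126*(-176))/(-20226 - 1847) = (37692 + 22176)/(-22073) = 59868*(-1/22073) = -59868/22073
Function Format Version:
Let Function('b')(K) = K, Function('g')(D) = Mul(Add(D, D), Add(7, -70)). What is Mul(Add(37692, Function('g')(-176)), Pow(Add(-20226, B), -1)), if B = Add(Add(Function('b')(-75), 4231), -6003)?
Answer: Rational(-59868, 22073) ≈ -2.7123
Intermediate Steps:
Function('g')(D) = Mul(-126, D) (Function('g')(D) = Mul(Mul(2, D), -63) = Mul(-126, D))
B = -1847 (B = Add(Add(-75, 4231), -6003) = Add(4156, -6003) = -1847)
Mul(Add(37692, Function('g')(-176)), Pow(Add(-20226, B), -1)) = Mul(Add(37692, Mul(-126, -176)), Pow(Add(-20226, -1847), -1)) = Mul(Add(37692, 22176), Pow(-22073, -1)) = Mul(59868, Rational(-1, 22073)) = Rational(-59868, 22073)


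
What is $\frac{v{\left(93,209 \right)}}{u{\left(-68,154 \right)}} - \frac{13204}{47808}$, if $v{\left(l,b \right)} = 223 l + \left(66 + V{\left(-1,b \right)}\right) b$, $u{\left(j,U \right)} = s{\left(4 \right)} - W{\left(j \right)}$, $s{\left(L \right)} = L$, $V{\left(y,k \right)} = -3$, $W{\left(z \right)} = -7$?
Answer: $\frac{405208201}{131472} \approx 3082.1$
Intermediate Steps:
$u{\left(j,U \right)} = 11$ ($u{\left(j,U \right)} = 4 - -7 = 4 + 7 = 11$)
$v{\left(l,b \right)} = 63 b + 223 l$ ($v{\left(l,b \right)} = 223 l + \left(66 - 3\right) b = 223 l + 63 b = 63 b + 223 l$)
$\frac{v{\left(93,209 \right)}}{u{\left(-68,154 \right)}} - \frac{13204}{47808} = \frac{63 \cdot 209 + 223 \cdot 93}{11} - \frac{13204}{47808} = \left(13167 + 20739\right) \frac{1}{11} - \frac{3301}{11952} = 33906 \cdot \frac{1}{11} - \frac{3301}{11952} = \frac{33906}{11} - \frac{3301}{11952} = \frac{405208201}{131472}$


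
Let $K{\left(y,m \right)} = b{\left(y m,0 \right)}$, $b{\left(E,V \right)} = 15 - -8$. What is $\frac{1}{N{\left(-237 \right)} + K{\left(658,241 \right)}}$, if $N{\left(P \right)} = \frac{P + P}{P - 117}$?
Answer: $\frac{59}{1436} \approx 0.041086$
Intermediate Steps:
$N{\left(P \right)} = \frac{2 P}{-117 + P}$
$b{\left(E,V \right)} = 23$ ($b{\left(E,V \right)} = 15 + 8 = 23$)
$K{\left(y,m \right)} = 23$
$\frac{1}{N{\left(-237 \right)} + K{\left(658,241 \right)}} = \frac{1}{2 \left(-237\right) \frac{1}{-117 - 237} + 23} = \frac{1}{2 \left(-237\right) \frac{1}{-354} + 23} = \frac{1}{2 \left(-237\right) \left(- \frac{1}{354}\right) + 23} = \frac{1}{\frac{79}{59} + 23} = \frac{1}{\frac{1436}{59}} = \frac{59}{1436}$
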